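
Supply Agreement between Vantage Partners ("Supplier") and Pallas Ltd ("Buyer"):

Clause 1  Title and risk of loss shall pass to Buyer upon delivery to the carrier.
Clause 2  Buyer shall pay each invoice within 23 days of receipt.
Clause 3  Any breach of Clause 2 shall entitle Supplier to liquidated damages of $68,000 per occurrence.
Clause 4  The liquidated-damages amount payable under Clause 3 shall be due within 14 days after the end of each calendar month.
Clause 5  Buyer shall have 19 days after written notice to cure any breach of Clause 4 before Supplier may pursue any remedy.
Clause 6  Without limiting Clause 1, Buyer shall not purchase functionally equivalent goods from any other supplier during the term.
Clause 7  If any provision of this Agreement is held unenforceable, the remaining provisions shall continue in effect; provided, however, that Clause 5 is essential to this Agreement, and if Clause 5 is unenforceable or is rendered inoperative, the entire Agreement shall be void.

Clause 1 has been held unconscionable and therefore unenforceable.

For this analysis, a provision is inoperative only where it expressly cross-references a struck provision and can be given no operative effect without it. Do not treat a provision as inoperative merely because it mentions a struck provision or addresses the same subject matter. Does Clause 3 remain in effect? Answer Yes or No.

Yes

Clause 1 is struck. Clause 6 mentions Clause 1 but its own obligation stands independently of Clause 1, so Clause 6 is not affected. Nothing else in the Agreement is defined by reference to Clause 1. Clause 7 makes Clause 5 an essential term, but Clause 5 is unaffected, so the severability proviso in Clause 7 preserves the remaining provisions. The provisions still in force are Clause 2, Clause 3, Clause 4, Clause 5, Clause 6, and Clause 7. Clause 3 is among the surviving provisions, so the answer is yes.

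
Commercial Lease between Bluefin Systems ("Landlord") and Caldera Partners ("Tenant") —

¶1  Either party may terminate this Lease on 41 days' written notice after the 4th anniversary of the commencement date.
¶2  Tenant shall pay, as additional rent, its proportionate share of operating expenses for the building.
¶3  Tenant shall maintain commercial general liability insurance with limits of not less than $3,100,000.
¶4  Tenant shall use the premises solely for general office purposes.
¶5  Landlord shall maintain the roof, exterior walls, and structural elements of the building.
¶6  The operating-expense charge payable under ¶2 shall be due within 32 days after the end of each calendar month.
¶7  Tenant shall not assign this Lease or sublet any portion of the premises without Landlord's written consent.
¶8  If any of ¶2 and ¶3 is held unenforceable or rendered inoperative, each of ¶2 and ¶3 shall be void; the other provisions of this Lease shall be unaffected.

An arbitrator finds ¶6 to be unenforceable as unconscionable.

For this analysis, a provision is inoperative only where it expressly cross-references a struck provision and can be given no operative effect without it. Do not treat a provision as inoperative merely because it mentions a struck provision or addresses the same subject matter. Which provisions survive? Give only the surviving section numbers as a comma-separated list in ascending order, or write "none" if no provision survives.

¶6 is struck. Nothing else in the Lease is defined by reference to ¶6. ¶8 ties ¶2 and ¶3 together, but none of those is affected here; the remaining provisions continue in force under ¶8. That leaves ¶1, ¶2, ¶3, ¶4, ¶5, ¶7, and ¶8 in effect.

1, 2, 3, 4, 5, 7, 8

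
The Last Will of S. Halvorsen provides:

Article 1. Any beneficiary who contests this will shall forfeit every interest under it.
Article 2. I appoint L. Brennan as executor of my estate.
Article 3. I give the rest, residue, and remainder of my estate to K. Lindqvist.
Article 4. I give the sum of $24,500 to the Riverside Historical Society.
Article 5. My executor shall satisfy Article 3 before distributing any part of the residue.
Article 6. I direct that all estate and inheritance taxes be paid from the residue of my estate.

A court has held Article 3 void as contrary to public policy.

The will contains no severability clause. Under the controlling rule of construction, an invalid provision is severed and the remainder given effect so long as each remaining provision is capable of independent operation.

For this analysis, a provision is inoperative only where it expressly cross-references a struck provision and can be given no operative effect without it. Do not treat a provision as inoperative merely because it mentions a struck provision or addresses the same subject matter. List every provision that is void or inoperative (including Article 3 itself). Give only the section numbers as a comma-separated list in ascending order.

Article 3 is struck. Article 5 merely fixes the priority direction for Article 3; with Article 3 gone it has nothing to operate on and falls away. With no severability clause, the stated default rule severs what cannot stand and enforces each remaining provision that can operate on its own. The provisions still in force are Article 1, Article 2, Article 4, and Article 6.

3, 5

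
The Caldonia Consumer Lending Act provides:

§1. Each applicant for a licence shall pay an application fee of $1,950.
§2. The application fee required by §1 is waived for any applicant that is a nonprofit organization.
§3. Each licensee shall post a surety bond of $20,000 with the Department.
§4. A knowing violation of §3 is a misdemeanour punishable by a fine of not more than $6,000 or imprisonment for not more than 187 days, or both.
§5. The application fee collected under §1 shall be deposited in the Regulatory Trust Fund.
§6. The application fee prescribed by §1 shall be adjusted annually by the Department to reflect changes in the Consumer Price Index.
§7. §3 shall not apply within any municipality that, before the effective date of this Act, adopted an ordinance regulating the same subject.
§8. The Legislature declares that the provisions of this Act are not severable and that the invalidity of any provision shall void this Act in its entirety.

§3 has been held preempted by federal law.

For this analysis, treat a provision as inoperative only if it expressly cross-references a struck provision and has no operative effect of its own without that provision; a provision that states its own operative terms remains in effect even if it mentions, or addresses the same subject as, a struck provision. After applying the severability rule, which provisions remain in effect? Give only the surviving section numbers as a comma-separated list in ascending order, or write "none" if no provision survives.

§3 is struck. §4 operates only by reference to §3, so it falls with §3. §7 operates only by reference to §3, so it falls with §3. §8 provides that the Act is not severable, so the invalidity of any one provision voids the entire Act. No provision of the Act survives.

none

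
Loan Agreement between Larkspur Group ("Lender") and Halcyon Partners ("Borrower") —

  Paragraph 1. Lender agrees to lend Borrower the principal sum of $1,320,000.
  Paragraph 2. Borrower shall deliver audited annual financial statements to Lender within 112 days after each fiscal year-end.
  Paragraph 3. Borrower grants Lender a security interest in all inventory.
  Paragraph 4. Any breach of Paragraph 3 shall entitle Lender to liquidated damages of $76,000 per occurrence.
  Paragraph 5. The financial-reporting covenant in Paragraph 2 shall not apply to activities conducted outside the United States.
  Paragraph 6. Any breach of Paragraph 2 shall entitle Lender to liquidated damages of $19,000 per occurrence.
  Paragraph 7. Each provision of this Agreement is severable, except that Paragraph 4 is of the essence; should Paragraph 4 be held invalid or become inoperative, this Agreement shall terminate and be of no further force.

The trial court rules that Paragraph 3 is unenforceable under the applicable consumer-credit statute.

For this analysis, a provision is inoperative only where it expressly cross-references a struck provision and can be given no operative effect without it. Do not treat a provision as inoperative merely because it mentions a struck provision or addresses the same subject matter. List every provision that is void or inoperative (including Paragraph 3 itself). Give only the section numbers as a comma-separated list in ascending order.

1, 2, 3, 4, 5, 6, 7

Paragraph 3 is struck. Paragraph 4 operates only by reference to Paragraph 3, so it falls with Paragraph 3. Paragraph 7 makes Paragraph 4 an essential term, and Paragraph 4 has been rendered inoperative by the cascade; under Paragraph 7, the entire Agreement is therefore void. No provision of the Agreement survives.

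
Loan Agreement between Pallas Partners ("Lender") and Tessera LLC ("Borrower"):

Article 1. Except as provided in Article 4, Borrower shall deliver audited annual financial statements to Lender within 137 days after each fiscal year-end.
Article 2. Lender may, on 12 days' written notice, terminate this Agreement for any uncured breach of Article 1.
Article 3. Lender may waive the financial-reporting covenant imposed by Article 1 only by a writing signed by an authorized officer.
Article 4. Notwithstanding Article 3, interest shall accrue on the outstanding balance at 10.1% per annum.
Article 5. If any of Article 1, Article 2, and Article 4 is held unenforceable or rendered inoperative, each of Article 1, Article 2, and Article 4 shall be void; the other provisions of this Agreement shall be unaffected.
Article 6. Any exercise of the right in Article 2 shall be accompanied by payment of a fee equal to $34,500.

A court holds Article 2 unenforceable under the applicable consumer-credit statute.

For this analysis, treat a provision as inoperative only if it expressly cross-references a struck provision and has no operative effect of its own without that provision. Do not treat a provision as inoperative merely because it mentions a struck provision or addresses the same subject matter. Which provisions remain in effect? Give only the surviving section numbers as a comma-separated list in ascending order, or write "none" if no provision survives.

Article 2 is struck. Article 6 merely fixes the exercise fee for Article 2; with Article 2 gone it has nothing to operate on and falls away. Article 5 declares Article 1, Article 2, and Article 4 mutually dependent; since one of them has fallen, all of them are of no effect. That brings down Article 1 and Article 4 as well. Article 3 in turn depends solely on a provision now struck and likewise falls. The remainder continues in force under Article 5. Only Article 5 remains in effect.

5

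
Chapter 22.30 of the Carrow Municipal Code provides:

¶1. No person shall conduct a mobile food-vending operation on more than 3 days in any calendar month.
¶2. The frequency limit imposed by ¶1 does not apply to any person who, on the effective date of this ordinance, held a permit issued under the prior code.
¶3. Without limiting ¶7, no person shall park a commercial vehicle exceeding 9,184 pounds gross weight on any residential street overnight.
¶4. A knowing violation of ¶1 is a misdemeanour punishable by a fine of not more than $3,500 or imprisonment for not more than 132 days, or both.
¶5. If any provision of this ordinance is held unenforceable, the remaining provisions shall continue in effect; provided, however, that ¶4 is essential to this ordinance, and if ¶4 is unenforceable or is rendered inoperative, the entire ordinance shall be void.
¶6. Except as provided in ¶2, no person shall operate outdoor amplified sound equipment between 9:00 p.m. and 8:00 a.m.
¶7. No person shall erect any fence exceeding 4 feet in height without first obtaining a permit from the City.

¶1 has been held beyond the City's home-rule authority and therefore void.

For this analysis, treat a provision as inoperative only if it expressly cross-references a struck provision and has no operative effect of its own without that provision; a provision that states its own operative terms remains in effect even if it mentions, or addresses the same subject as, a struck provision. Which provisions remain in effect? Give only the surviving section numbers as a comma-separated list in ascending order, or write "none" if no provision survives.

¶1 is struck. The only function of ¶2 is the grandfather exemption from ¶1, so it cannot stand once ¶1 is removed. ¶4 has no operative effect of its own apart from ¶1 and is therefore inoperative. ¶5 makes ¶4 an essential term, and ¶4 has been rendered inoperative by the cascade; under ¶5, the entire ordinance is therefore void. No provision of the ordinance survives.

none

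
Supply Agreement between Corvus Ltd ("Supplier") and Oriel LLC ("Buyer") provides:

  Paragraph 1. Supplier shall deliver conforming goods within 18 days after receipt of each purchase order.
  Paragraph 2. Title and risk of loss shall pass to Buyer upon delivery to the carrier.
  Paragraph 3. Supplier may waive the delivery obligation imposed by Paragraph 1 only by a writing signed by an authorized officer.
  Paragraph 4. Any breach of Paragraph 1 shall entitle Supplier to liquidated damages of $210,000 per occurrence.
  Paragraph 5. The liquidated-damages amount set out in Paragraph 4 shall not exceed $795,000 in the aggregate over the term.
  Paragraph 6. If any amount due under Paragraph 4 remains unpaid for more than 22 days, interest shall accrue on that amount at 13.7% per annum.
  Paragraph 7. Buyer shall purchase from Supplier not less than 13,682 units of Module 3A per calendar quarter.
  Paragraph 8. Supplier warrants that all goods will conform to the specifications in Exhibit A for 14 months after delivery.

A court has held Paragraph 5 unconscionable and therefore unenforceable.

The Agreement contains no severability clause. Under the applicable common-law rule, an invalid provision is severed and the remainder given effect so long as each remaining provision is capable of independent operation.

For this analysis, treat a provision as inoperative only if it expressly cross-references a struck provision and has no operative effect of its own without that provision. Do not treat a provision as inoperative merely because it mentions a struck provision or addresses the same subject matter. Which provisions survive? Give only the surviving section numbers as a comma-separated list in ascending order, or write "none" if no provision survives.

1, 2, 3, 4, 6, 7, 8

Paragraph 5 is struck. No other provision's operative terms depend on Paragraph 5. Under the stated default rule, only provisions that cannot operate independently fall away; the rest are enforced. Paragraph 1, Paragraph 2, Paragraph 3, Paragraph 4, Paragraph 6, Paragraph 7, and Paragraph 8 remain in effect.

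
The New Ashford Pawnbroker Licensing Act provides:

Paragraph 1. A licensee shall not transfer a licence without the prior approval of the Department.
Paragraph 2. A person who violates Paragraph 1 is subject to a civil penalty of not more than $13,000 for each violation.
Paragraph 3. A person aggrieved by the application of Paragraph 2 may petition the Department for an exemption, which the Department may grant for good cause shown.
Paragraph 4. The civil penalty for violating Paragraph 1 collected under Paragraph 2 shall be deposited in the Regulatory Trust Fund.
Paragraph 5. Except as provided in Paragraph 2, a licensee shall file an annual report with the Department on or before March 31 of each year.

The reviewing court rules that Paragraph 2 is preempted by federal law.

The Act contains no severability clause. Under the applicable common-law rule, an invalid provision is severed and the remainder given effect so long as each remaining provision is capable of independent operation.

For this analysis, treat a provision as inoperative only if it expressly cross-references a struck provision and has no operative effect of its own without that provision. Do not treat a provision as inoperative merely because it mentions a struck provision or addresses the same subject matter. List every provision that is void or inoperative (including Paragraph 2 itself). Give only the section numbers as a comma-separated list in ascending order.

Paragraph 2 is struck. Paragraph 3 has no operative effect of its own apart from Paragraph 2 and is therefore inoperative. Paragraph 4 operates only by reference to Paragraph 2, so it falls with Paragraph 2. Although Paragraph 5 refers to Paragraph 2, its operative terms do not depend on Paragraph 2, so it remains in effect. With no severability clause, the stated default rule severs what cannot stand and enforces each remaining provision that can operate on its own. Paragraph 1 and Paragraph 5 remain in effect.

2, 3, 4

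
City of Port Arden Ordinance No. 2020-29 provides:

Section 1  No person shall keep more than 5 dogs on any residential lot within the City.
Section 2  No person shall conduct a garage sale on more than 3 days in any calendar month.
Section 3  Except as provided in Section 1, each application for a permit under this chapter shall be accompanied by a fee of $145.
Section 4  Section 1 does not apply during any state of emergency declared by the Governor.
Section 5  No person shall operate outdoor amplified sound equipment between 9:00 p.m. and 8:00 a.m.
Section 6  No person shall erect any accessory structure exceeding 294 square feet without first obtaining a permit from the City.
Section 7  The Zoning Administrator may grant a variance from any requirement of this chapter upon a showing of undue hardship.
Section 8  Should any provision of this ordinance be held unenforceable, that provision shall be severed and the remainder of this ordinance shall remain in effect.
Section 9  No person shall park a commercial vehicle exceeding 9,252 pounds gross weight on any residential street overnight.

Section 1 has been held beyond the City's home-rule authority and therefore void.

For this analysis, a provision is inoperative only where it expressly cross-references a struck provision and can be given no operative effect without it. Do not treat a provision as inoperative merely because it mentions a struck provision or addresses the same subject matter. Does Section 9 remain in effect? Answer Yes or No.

Section 1 is struck. The only function of Section 4 is the emergency suspension of Section 1, so it cannot stand once Section 1 is removed. Section 3 mentions Section 1 but its own obligation stands independently of Section 1, so Section 3 is not affected. Section 8 is a severability clause and preserves every provision that can still be given independent effect. That leaves Section 2, Section 3, Section 5, Section 6, Section 7, Section 8, and Section 9 in effect. Section 9 is among the surviving provisions, so the answer is yes.

Yes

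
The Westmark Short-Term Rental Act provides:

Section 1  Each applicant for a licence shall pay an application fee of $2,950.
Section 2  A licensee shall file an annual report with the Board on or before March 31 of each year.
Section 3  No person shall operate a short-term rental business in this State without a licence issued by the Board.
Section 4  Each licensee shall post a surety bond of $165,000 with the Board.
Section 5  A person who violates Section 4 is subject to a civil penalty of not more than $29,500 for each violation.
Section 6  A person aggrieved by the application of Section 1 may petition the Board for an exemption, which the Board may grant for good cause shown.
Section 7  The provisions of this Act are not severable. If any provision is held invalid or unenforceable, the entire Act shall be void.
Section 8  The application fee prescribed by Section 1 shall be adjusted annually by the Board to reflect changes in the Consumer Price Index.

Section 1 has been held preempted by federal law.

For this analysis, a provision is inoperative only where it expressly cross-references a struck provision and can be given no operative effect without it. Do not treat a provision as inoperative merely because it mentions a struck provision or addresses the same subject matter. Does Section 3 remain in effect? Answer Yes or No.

No

Section 1 is struck. Section 6 has no operative effect of its own apart from Section 1 and is therefore inoperative. Section 8 does nothing except set the indexation of the application fee by reference to Section 1; with Section 1 gone it has no independent effect and is inoperative. Section 7 provides that the Act is not severable, so the invalidity of any one provision voids the entire Act. No provision of the Act survives. Section 3 is among the inoperative provisions, so the answer is no.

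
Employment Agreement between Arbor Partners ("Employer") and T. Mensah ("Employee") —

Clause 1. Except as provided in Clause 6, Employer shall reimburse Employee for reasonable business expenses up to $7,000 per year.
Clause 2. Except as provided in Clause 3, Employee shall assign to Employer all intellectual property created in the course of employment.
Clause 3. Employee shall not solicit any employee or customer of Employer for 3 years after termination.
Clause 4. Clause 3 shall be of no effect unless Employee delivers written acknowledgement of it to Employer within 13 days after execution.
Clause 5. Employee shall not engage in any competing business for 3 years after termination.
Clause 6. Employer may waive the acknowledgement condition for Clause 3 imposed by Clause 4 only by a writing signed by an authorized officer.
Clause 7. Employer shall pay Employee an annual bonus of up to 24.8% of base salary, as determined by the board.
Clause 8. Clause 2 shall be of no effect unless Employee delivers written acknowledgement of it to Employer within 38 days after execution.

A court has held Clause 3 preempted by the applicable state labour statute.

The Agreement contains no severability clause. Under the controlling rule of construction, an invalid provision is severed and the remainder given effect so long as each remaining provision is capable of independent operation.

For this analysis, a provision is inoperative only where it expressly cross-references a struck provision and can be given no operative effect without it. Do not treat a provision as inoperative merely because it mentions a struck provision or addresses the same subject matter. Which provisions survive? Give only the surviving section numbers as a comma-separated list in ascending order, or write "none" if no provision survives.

Clause 3 is struck. Clause 4 merely fixes the acknowledgement condition for Clause 3; with Clause 3 gone it has nothing to operate on and falls away. The only function of Clause 6 is the waiver condition for Clause 4, so it cannot stand once Clause 4 is removed. Although Clause 2 refers to Clause 3, its operative terms do not depend on Clause 3, so it remains in effect. Although Clause 1 refers to Clause 6, its operative terms do not depend on Clause 6, so it remains in effect. Under the stated default rule, only provisions that cannot operate independently fall away; the rest are enforced. The provisions still in force are Clause 1, Clause 2, Clause 5, Clause 7, and Clause 8.

1, 2, 5, 7, 8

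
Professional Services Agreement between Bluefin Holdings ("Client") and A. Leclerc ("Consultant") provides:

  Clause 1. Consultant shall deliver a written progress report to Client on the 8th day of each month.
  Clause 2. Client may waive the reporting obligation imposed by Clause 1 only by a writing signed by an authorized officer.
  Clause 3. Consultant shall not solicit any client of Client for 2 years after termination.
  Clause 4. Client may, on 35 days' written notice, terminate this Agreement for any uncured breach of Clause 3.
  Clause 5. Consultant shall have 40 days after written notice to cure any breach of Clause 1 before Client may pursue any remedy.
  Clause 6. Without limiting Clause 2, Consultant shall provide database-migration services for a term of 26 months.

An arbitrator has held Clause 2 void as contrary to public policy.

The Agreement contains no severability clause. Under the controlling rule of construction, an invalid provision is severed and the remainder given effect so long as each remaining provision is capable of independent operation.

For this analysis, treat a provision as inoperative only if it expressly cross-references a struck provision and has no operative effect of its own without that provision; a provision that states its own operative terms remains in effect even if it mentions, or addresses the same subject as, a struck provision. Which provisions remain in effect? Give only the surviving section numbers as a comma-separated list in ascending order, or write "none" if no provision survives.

Clause 2 is struck. Clause 6 mentions Clause 2 but its own obligation stands independently of Clause 2, so Clause 6 is not affected. Nothing else in the Agreement is defined by reference to Clause 2. Under the stated default rule, only provisions that cannot operate independently fall away; the rest are enforced. Clause 1, Clause 3, Clause 4, Clause 5, and Clause 6 remain in effect.

1, 3, 4, 5, 6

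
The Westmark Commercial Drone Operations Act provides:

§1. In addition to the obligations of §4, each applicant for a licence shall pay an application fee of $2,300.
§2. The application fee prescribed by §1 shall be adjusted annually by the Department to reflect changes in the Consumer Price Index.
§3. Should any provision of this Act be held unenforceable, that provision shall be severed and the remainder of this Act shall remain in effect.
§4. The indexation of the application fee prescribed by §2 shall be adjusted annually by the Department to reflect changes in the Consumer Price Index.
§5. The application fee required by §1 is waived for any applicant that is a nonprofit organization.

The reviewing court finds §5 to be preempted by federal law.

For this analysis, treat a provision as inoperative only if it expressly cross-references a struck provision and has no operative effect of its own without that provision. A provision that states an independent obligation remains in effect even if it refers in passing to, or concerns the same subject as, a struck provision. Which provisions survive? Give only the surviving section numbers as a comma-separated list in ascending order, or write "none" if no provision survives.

1, 2, 3, 4

§5 is struck. No other provision's operative terms depend on §5. Under the severability clause in §3, the remaining provisions continue in force. §1, §2, §3, and §4 remain in effect.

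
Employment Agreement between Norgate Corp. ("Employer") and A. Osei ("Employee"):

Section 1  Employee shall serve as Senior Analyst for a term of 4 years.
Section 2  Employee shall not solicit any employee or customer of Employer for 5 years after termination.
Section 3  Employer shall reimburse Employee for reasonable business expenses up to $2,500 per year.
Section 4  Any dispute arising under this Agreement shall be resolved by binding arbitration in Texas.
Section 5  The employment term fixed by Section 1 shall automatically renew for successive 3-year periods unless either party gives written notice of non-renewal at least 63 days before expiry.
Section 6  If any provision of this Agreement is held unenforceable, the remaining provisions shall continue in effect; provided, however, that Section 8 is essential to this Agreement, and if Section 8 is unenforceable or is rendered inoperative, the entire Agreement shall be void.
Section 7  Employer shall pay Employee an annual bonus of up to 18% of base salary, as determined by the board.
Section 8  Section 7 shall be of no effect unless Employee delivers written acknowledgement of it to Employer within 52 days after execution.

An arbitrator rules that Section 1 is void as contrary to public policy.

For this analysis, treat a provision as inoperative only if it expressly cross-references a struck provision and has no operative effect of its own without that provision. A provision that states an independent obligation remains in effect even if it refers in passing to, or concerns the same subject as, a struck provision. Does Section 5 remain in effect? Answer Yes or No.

Section 1 is struck. Section 5 operates only by reference to Section 1, so it falls with Section 1. Section 6 makes Section 8 an essential term, but Section 8 is unaffected, so the severability proviso in Section 6 preserves the remaining provisions. The provisions still in force are Section 2, Section 3, Section 4, Section 6, Section 7, and Section 8. Section 5 is among the inoperative provisions, so the answer is no.

No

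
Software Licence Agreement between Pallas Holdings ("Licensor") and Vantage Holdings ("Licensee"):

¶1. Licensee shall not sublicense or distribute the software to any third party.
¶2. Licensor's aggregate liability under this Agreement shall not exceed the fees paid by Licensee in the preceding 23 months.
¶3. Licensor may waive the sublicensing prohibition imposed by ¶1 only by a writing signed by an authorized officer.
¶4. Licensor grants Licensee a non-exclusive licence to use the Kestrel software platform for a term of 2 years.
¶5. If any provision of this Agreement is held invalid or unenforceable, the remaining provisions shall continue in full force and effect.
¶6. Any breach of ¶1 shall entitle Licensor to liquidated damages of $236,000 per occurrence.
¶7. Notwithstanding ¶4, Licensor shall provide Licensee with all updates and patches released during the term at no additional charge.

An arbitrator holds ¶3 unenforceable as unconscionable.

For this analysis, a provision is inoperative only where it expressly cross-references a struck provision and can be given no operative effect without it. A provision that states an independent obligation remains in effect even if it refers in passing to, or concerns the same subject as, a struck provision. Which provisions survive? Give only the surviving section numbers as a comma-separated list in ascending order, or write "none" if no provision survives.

1, 2, 4, 5, 6, 7

¶3 is struck. Nothing else in the Agreement is defined by reference to ¶3. ¶5 is a severability clause and preserves every provision that can still be given independent effect. The provisions still in force are ¶1, ¶2, ¶4, ¶5, ¶6, and ¶7.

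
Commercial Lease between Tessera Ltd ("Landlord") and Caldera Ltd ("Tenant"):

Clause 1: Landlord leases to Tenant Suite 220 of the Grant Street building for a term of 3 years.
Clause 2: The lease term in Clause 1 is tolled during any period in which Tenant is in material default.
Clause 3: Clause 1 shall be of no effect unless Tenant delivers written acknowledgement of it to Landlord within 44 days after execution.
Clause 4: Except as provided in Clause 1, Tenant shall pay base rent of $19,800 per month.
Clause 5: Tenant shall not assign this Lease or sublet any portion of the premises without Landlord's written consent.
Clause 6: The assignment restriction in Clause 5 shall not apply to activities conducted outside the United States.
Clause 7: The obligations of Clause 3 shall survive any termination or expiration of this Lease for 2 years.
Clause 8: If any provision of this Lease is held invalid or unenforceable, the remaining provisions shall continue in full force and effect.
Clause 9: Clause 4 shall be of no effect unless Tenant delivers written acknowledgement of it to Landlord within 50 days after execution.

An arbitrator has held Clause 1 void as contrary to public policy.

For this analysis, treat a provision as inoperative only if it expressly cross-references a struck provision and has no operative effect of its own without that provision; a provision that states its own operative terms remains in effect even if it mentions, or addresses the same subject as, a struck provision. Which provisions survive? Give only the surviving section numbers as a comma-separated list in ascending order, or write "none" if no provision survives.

Clause 1 is struck. Clause 2 has no operative effect of its own apart from Clause 1 and is therefore inoperative. Clause 3 has no operative effect of its own apart from Clause 1 and is therefore inoperative. Clause 7 has no operative effect of its own apart from Clause 3 and is therefore inoperative. Clause 4 mentions Clause 1 but its own obligation stands independently of Clause 1, so Clause 4 is not affected. Under the severability clause in Clause 8, the remaining provisions continue in force. The provisions still in force are Clause 4, Clause 5, Clause 6, Clause 8, and Clause 9.

4, 5, 6, 8, 9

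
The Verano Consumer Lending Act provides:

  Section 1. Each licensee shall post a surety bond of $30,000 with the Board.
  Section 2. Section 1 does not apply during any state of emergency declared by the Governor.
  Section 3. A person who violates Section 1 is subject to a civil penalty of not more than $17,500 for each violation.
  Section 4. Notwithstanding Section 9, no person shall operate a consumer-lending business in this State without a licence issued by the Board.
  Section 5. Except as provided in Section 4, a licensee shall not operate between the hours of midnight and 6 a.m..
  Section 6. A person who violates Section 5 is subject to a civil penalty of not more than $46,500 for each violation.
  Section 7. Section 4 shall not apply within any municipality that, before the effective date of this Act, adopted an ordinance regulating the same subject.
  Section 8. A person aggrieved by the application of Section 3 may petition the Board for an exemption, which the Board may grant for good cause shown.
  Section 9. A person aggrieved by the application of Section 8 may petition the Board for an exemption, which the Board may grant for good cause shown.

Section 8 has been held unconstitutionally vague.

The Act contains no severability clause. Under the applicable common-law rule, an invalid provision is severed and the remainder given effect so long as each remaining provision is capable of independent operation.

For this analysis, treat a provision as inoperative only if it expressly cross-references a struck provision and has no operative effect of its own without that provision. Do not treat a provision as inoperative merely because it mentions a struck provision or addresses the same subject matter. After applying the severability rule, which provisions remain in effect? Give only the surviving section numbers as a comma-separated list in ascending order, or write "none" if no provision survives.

Section 8 is struck. Section 9 merely fixes the exemption procedure for Section 8; with Section 8 gone it has nothing to operate on and falls away. Although Section 4 refers to Section 9, its operative terms do not depend on Section 9, so it remains in effect. With no severability clause, the stated default rule severs what cannot stand and enforces each remaining provision that can operate on its own. Section 1, Section 2, Section 3, Section 4, Section 5, Section 6, and Section 7 remain in effect.

1, 2, 3, 4, 5, 6, 7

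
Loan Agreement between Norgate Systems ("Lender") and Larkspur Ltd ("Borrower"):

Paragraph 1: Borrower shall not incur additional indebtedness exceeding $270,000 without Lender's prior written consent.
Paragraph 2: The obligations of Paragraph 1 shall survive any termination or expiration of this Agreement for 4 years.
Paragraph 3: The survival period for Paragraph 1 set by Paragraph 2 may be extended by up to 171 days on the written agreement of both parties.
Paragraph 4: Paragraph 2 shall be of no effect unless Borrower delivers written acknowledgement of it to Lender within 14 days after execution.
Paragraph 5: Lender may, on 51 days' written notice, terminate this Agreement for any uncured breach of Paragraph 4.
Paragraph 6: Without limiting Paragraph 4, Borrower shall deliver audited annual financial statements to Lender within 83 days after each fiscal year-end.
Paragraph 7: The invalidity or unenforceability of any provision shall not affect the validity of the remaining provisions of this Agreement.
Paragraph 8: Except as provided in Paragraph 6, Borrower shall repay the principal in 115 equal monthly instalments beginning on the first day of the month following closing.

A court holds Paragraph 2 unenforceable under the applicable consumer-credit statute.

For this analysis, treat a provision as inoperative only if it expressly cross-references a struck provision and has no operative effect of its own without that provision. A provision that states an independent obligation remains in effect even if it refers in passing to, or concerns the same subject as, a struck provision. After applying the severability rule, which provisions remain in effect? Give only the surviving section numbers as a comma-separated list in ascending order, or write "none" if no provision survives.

Paragraph 2 is struck. Paragraph 3 operates only by reference to Paragraph 2, so it falls with Paragraph 2. Paragraph 4 has no operative effect of its own apart from Paragraph 2 and is therefore inoperative. Paragraph 5 operates only by reference to Paragraph 4, so it falls with Paragraph 4. Although Paragraph 6 refers to Paragraph 4, its operative terms do not depend on Paragraph 4, so it remains in effect. Under the severability clause in Paragraph 7, the remaining provisions continue in force. That leaves Paragraph 1, Paragraph 6, Paragraph 7, and Paragraph 8 in effect.

1, 6, 7, 8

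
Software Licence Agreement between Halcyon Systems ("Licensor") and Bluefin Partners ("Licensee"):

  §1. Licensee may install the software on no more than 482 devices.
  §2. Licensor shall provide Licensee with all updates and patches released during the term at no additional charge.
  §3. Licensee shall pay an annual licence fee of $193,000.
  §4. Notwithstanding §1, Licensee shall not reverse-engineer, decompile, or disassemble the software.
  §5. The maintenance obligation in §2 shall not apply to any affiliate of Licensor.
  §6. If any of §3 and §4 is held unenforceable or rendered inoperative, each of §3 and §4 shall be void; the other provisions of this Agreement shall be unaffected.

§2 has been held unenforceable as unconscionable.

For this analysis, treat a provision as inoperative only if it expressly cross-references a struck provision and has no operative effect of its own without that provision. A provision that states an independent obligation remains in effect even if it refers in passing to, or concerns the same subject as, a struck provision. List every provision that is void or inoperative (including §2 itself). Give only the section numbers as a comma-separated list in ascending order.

2, 5

§2 is struck. §5 has no operative effect of its own apart from §2 and is therefore inoperative. §6 ties §3 and §4 together, but none of those is affected here; the remaining provisions continue in force under §6. The provisions still in force are §1, §3, §4, and §6.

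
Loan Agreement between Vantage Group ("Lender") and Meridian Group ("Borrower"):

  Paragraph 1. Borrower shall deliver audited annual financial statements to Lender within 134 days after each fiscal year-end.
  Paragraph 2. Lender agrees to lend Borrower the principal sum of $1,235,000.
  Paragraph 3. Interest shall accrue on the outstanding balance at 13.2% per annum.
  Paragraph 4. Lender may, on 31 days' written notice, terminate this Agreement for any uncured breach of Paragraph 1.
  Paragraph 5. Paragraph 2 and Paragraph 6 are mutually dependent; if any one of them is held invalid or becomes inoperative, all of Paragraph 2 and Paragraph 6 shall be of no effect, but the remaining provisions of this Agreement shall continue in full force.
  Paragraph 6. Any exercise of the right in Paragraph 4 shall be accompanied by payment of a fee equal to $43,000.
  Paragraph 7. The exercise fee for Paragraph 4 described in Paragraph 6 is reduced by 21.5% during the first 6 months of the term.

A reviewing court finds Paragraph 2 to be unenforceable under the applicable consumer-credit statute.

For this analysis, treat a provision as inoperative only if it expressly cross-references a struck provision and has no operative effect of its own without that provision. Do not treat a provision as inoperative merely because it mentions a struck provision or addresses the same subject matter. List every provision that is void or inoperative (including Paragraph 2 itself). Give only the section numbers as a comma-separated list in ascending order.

Paragraph 2 is struck. No other provision's operative terms depend on Paragraph 2. Paragraph 5 declares Paragraph 2 and Paragraph 6 mutually dependent; since one of them has fallen, all of them are of no effect. That brings down Paragraph 6 as well. Paragraph 7 in turn depends solely on a provision now struck and likewise falls. The remainder continues in force under Paragraph 5. The provisions still in force are Paragraph 1, Paragraph 3, Paragraph 4, and Paragraph 5.

2, 6, 7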